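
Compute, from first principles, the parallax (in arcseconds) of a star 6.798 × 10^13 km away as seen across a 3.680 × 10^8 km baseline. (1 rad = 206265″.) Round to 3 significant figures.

θ ≈ B/d = (3.680 × 10^8) / (6.798 × 10^13) = 5.4134 × 10^-6 rad.
In arcseconds: 5.4134 × 10^-6 × 206265 = 1.1166″.

1.12 arcsec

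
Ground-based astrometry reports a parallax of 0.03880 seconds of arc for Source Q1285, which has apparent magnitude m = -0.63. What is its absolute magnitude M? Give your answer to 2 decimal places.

M = -2.69

d = 1/p = 1/0.03880″ = 25.773 pc.
m − M = 5 log₁₀(25.773) − 5 = 7.0558 − 5 = 2.0558.
M = m − (m − M) = -0.63 − 2.0558 = -2.69.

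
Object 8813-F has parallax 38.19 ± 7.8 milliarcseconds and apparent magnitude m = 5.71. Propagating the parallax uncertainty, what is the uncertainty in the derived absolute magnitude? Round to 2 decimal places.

σ_M = 0.44 mag

M = m − 5 log₁₀ d + 5 = m + 5 log₁₀ p + 5, so ∂M/∂p = 5/(p ln 10).
σ_M = (5/ln 10) · (σ_p/p) = 2.1715 × 7.8/38.19 = 2.1715 × 0.20424 = 0.44351.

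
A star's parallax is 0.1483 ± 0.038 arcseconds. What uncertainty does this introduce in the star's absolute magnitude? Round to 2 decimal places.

M = m − 5 log₁₀ d + 5 = m + 5 log₁₀ p + 5, so ∂M/∂p = 5/(p ln 10).
σ_M = (5/ln 10) · (σ_p/p) = 2.1715 × 0.038/0.1483 = 2.1715 × 0.25624 = 0.55643.

σ_M = 0.56 mag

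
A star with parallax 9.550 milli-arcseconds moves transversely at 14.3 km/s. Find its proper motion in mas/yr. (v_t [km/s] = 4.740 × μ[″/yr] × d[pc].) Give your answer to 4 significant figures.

d = 1/p = 1/0.009550″ = 104.71 pc.
μ = v_t / (4.74 d) = 14.3 / (4.74 × 104.71) = 14.3 / 496.33 = 0.028811 ″/yr = 28.811 mas/yr.

28.81 mas/yr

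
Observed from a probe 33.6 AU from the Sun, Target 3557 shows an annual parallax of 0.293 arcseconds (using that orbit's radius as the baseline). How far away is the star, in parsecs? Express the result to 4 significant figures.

114.7 pc

With baseline B (in AU) and parallax p (in arcsec), d = B/p parsecs.
d = 33.6 / 0.293 = 114.68 pc.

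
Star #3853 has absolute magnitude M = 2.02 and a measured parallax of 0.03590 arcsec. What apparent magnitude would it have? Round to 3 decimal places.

d = 1/p = 1/0.03590″ = 27.855 pc.
m − M = 5 log₁₀ d − 5 = 5 log₁₀(27.855) − 5 = 7.2245 − 5 = 2.2245.
m = M + (m − M) = 2.02 + 2.2245 = 4.245.

m = 4.245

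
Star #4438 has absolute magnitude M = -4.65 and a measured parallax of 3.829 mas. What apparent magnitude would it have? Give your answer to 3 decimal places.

m = 2.435

d = 1/p = 1/0.003829″ = 261.16 pc.
m − M = 5 log₁₀ d − 5 = 5 log₁₀(261.16) − 5 = 12.0845 − 5 = 7.0845.
m = M + (m − M) = -4.65 + 7.0845 = 2.435.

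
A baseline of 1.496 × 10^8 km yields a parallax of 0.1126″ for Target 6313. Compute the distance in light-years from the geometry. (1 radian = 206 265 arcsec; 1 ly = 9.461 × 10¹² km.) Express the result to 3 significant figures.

29.0 ly

θ = 0.1126″ = 0.1126/206265 = 5.4590 × 10^-7 rad.
d = B/θ = (1.496 × 10^8) / (5.4590 × 10^-7) = 2.7404 × 10^14 km = (2.7404 × 10^14) / (9.461 × 10^12) ly = 28.965 ly.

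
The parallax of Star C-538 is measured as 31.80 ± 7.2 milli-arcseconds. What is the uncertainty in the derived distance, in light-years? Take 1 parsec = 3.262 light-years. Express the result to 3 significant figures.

23.2 ly

d = 1/p, so σ_d = σ_p / p².
σ_d = 0.00720 / (0.03180)² = 0.00720 / 0.0010112 = 7.1203 pc = 7.1203 × 3.262 ly = 23.226 ly.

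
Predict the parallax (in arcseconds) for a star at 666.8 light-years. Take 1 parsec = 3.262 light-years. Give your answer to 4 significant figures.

d = 666.8 ly ÷ 3.262 = 204.41 pc.
p = 1/d = 1/204.41 = 0.0048921 arcsec.

0.004892 arcsec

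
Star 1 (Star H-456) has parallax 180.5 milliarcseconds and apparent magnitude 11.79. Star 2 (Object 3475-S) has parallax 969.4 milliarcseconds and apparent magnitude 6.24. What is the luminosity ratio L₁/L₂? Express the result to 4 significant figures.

L₁/L₂ = 0.1738

d₁ = 1/p₁ = 1/0.1805″ = 5.5402 pc; d₂ = 1/p₂ = 1/0.9694″ = 1.0316 pc.
M₁ = m₁ − 5 log₁₀ d₁ + 5 = 11.79 − 3.7176 + 5 = 13.0724.
M₂ = 6.24 − 0.0676 + 5 = 11.1724.
L₁/L₂ = 10^(0.4(M₂ − M₁)) = 10^(0.4 × (-1.9000)) = 10^(-0.76000) = 0.17378.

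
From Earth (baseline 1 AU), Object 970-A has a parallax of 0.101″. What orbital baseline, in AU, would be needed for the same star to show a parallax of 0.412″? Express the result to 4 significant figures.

4.079 AU

Parallax scales linearly with baseline: p ∝ B, so B = p_target / p_Earth × 1 AU.
B = 0.412 / 0.101 = 4.0792 AU.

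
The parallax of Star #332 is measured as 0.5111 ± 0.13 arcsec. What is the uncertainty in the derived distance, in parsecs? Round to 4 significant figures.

d = 1/p, so σ_d = σ_p / p².
σ_d = 0.130 / (0.5111)² = 0.130 / 0.26122 = 0.49766 pc.

0.4977 pc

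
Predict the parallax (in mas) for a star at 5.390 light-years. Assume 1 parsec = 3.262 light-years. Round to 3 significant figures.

605 mas

d = 5.390 ly ÷ 3.262 = 1.6524 pc.
p = 1/d = 1/1.6524 = 0.60518 arcsec.
= 0.60518 × 1000 = 605.18 mas.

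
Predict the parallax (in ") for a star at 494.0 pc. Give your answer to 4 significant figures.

0.002024 "

p = 1/d = 1/494 = 0.0020243 arcsec.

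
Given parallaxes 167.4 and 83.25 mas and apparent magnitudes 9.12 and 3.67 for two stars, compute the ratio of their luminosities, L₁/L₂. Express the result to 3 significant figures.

d₁ = 1/p₁ = 1/0.1674″ = 5.9737 pc; d₂ = 1/p₂ = 1/0.08325″ = 12.012 pc.
M₁ = m₁ − 5 log₁₀ d₁ + 5 = 9.12 − 3.8812 + 5 = 10.2388.
M₂ = 3.67 − 5.3981 + 5 = 3.2719.
L₁/L₂ = 10^(0.4(M₂ − M₁)) = 10^(0.4 × (-6.9669)) = 10^(-2.78676) = 0.001634.

L₁/L₂ = 0.00163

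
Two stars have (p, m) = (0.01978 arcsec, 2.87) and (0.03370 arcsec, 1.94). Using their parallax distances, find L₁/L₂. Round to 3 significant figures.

L₁/L₂ = 1.23

d₁ = 1/p₁ = 1/0.01978″ = 50.556 pc; d₂ = 1/p₂ = 1/0.03370″ = 29.674 pc.
M₁ = m₁ − 5 log₁₀ d₁ + 5 = 2.87 − 8.5189 + 5 = -0.6489.
M₂ = 1.94 − 7.3619 + 5 = -0.4219.
L₁/L₂ = 10^(0.4(M₂ − M₁)) = 10^(0.4 × 0.2270) = 10^0.09080 = 1.2325.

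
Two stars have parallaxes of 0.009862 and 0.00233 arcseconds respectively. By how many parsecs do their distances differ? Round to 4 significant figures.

327.8 pc

d_A = 1/0.009862″ = 101.4 pc; d_B = 1/0.002330″ = 429.18 pc.
|d_B − d_A| = |429.18 − 101.4| = 327.78 pc.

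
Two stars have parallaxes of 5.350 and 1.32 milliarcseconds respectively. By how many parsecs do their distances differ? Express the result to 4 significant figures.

570.7 pc

d_A = 1/0.005350″ = 186.92 pc; d_B = 1/0.001320″ = 757.58 pc.
|d_B − d_A| = |757.58 − 186.92| = 570.66 pc.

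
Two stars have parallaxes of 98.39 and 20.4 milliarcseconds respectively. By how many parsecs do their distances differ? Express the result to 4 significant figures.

d_A = 1/0.09839″ = 10.164 pc; d_B = 1/0.02040″ = 49.02 pc.
|d_B − d_A| = |49.02 − 10.164| = 38.856 pc.

38.86 pc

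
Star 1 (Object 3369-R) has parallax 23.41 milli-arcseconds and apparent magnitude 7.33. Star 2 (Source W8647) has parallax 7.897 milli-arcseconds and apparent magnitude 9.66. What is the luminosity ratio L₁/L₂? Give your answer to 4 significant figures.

L₁/L₂ = 0.9730

d₁ = 1/p₁ = 1/0.02341″ = 42.717 pc; d₂ = 1/p₂ = 1/0.007897″ = 126.63 pc.
M₁ = m₁ − 5 log₁₀ d₁ + 5 = 7.33 − 8.1530 + 5 = 4.1770.
M₂ = 9.66 − 10.5127 + 5 = 4.1473.
L₁/L₂ = 10^(0.4(M₂ − M₁)) = 10^(0.4 × (-0.0297)) = 10^(-0.01188) = 0.97302.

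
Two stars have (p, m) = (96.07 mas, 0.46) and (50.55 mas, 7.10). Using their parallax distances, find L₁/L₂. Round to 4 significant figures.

d₁ = 1/p₁ = 1/0.09607″ = 10.409 pc; d₂ = 1/p₂ = 1/0.05055″ = 19.782 pc.
M₁ = m₁ − 5 log₁₀ d₁ + 5 = 0.46 − 5.0870 + 5 = 0.3730.
M₂ = 7.10 − 6.4814 + 5 = 5.6186.
L₁/L₂ = 10^(0.4(M₂ − M₁)) = 10^(0.4 × 5.2456) = 10^2.09824 = 125.38.

L₁/L₂ = 125.4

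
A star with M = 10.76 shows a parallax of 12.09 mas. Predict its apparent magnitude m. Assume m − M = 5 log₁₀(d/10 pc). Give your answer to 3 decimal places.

d = 1/p = 1/0.01209″ = 82.713 pc.
m − M = 5 log₁₀ d − 5 = 5 log₁₀(82.713) − 5 = 9.5879 − 5 = 4.5879.
m = M + (m − M) = 10.76 + 4.5879 = 15.348.

m = 15.348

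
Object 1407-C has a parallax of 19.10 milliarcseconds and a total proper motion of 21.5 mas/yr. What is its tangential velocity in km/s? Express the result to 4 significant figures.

5.336 km/s

d = 1/p = 1/0.01910″ = 52.356 pc.
μ = 21.5 mas/yr = 0.0215 ″/yr.
v_t = 4.74 × μ × d = 4.74 × 0.0215 × 52.356 = 5.3356 km/s.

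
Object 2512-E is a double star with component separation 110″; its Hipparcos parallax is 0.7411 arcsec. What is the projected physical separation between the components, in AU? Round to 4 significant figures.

d = 1/p = 1/0.7411″ = 1.3493 pc.
At distance d (pc), an angle of θ arcsec spans θ·d AU: s = 110 × 1.3493 = 148.42 AU.

148.4 AU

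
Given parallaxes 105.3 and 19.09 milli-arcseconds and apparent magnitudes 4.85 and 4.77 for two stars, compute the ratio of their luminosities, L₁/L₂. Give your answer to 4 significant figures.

L₁/L₂ = 0.03053

d₁ = 1/p₁ = 1/0.1053″ = 9.4967 pc; d₂ = 1/p₂ = 1/0.01909″ = 52.383 pc.
M₁ = m₁ − 5 log₁₀ d₁ + 5 = 4.85 − 4.8879 + 5 = 4.9621.
M₂ = 4.77 − 8.5960 + 5 = 1.1740.
L₁/L₂ = 10^(0.4(M₂ − M₁)) = 10^(0.4 × (-3.7881)) = 10^(-1.51524) = 0.030532.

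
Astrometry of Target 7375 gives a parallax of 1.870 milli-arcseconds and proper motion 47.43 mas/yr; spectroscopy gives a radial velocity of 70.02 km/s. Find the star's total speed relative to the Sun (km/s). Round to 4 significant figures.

d = 1/p = 1/0.001870″ = 534.76 pc.
μ = 47.43 mas/yr = 0.04743 ″/yr.
v_t = 4.740 μ d = 4.740 × 0.04743 × 534.76 = 120.22 km/s.
v = √(v_r² + v_t²) = √(70.02² + 120.22²) = √19355.6 = 139.12 km/s.

139.1 km/s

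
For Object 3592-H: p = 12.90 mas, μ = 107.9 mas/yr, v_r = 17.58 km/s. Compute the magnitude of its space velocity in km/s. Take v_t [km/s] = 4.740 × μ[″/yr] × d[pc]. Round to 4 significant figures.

d = 1/p = 1/0.01290″ = 77.519 pc.
μ = 107.9 mas/yr = 0.1079 ″/yr.
v_t = 4.740 μ d = 4.740 × 0.1079 × 77.519 = 39.647 km/s.
v = √(v_r² + v_t²) = √(17.58² + 39.647²) = √1880.94 = 43.37 km/s.

43.37 km/s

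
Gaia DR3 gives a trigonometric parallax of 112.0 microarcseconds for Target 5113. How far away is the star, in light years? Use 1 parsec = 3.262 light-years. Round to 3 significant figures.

29100 light years

p = 112.0 microarcseconds = 0.0001120 arcsec.
d = 1/p = 1/0.0001120 = 8928.6 pc.
In light-years: 8928.6 × 3.262 = 29125 ly.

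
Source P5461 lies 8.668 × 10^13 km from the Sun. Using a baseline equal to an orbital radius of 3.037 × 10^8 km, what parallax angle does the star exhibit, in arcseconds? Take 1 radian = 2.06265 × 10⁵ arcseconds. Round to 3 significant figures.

0.723 arcsec

θ ≈ B/d = (3.037 × 10^8) / (8.668 × 10^13) = 3.5037 × 10^-6 rad.
In arcseconds: 3.5037 × 10^-6 × 206265 = 0.72269″.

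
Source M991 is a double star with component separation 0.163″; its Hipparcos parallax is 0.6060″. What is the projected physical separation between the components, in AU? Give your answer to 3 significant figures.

d = 1/p = 1/0.6060″ = 1.6502 pc.
At distance d (pc), an angle of θ arcsec spans θ·d AU: s = 0.163 × 1.6502 = 0.26898 AU.

0.269 AU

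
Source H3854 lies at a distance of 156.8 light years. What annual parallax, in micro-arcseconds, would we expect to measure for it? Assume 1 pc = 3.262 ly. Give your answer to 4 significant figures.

d = 156.8 ly ÷ 3.262 = 48.069 pc.
p = 1/d = 1/48.069 = 0.020803 arcsec.
= 0.020803 × 10⁶ = 20803 μas.

20800 μas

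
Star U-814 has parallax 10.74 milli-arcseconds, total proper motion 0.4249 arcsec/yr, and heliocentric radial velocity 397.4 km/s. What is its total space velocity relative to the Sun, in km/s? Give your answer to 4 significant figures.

d = 1/p = 1/0.01074″ = 93.11 pc.
v_t = 4.740 μ d = 4.740 × 0.4249 × 93.11 = 187.53 km/s.
v = √(v_r² + v_t²) = √(397.4² + 187.53²) = √193094 = 439.42 km/s.

439.4 km/s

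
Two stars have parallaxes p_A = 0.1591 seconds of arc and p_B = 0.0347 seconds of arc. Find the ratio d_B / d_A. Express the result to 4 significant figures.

Since d = 1/p, d_B/d_A = p_A/p_B.
= 0.1591 / 0.0347 = 4.585.

4.585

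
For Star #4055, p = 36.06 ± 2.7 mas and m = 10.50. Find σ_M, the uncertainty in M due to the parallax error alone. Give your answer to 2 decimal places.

σ_M = 0.16 mag

M = m − 5 log₁₀ d + 5 = m + 5 log₁₀ p + 5, so ∂M/∂p = 5/(p ln 10).
σ_M = (5/ln 10) · (σ_p/p) = 2.1715 × 2.7/36.06 = 2.1715 × 0.074875 = 0.16259.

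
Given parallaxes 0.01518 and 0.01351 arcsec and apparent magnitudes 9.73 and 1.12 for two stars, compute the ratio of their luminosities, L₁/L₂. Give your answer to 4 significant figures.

d₁ = 1/p₁ = 1/0.01518″ = 65.876 pc; d₂ = 1/p₂ = 1/0.01351″ = 74.019 pc.
M₁ = m₁ − 5 log₁₀ d₁ + 5 = 9.73 − 9.0936 + 5 = 5.6364.
M₂ = 1.12 − 9.3467 + 5 = -3.2267.
L₁/L₂ = 10^(0.4(M₂ − M₁)) = 10^(0.4 × (-8.8631)) = 10^(-3.54524) = 0.00028494.

L₁/L₂ = 0.0002849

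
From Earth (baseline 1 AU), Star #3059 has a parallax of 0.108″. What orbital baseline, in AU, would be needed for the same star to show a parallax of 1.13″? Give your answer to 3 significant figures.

10.5 AU

Parallax scales linearly with baseline: p ∝ B, so B = p_target / p_Earth × 1 AU.
B = 1.13 / 0.108 = 10.463 AU.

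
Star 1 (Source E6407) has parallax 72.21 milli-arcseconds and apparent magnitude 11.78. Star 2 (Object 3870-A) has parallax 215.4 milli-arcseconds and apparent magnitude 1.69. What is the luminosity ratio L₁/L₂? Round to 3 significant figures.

d₁ = 1/p₁ = 1/0.07221″ = 13.848 pc; d₂ = 1/p₂ = 1/0.2154″ = 4.6425 pc.
M₁ = m₁ − 5 log₁₀ d₁ + 5 = 11.78 − 5.7069 + 5 = 11.0731.
M₂ = 1.69 − 3.3338 + 5 = 3.3562.
L₁/L₂ = 10^(0.4(M₂ − M₁)) = 10^(0.4 × (-7.7169)) = 10^(-3.08676) = 0.00081892.

L₁/L₂ = 0.000819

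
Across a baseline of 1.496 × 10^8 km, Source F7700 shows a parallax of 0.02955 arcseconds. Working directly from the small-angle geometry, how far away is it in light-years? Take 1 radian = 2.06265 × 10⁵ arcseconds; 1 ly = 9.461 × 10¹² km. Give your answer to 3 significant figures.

θ = 0.02955″ = 0.02955/206265 = 1.4326 × 10^-7 rad.
d = B/θ = (1.496 × 10^8) / (1.4326 × 10^-7) = 1.0443 × 10^15 km = (1.0443 × 10^15) / (9.461 × 10^12) ly = 110.38 ly.

110 ly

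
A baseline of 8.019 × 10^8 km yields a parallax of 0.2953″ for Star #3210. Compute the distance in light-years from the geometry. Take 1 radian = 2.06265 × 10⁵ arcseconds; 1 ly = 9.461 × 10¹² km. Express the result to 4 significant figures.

59.20 ly

θ = 0.2953″ = 0.2953/206265 = 1.4317 × 10^-6 rad.
d = B/θ = (8.019 × 10^8) / (1.4317 × 10^-6) = 5.6010 × 10^14 km = (5.6010 × 10^14) / (9.461 × 10^12) ly = 59.201 ly.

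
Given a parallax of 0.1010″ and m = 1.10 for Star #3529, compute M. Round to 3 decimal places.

d = 1/p = 1/0.1010″ = 9.901 pc.
m − M = 5 log₁₀(9.901) − 5 = 4.9784 − 5 = -0.0216.
M = m − (m − M) = 1.10 − (-0.0216) = 1.122.

M = 1.122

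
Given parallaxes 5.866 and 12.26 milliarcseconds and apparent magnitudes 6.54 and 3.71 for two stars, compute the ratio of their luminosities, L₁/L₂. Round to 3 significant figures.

L₁/L₂ = 0.322

d₁ = 1/p₁ = 1/0.005866″ = 170.47 pc; d₂ = 1/p₂ = 1/0.01226″ = 81.566 pc.
M₁ = m₁ − 5 log₁₀ d₁ + 5 = 6.54 − 11.1582 + 5 = 0.3818.
M₂ = 3.71 − 9.5575 + 5 = -0.8475.
L₁/L₂ = 10^(0.4(M₂ − M₁)) = 10^(0.4 × (-1.2293)) = 10^(-0.49172) = 0.32231.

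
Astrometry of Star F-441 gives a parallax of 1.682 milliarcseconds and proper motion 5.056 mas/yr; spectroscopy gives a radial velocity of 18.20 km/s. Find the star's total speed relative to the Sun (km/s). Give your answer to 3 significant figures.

d = 1/p = 1/0.001682″ = 594.53 pc.
μ = 5.056 mas/yr = 0.005056 ″/yr.
v_t = 4.740 μ d = 4.740 × 0.005056 × 594.53 = 14.248 km/s.
v = √(v_r² + v_t²) = √(18.20² + 14.248²) = √534.246 = 23.114 km/s.

23.1 km/s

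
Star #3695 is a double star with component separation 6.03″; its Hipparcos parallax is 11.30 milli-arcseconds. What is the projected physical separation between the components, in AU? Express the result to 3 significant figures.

534 AU

d = 1/p = 1/0.01130″ = 88.496 pc.
At distance d (pc), an angle of θ arcsec spans θ·d AU: s = 6.03 × 88.496 = 533.63 AU.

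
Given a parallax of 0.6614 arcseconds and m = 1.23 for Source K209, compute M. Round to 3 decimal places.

M = 5.332

d = 1/p = 1/0.6614″ = 1.5119 pc.
m − M = 5 log₁₀(1.5119) − 5 = 0.8976 − 5 = -4.1024.
M = m − (m − M) = 1.23 − (-4.1024) = 5.332.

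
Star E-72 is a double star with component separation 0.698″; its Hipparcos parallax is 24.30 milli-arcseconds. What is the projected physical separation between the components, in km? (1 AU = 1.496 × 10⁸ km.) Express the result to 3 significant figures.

4.30 × 10^9 km

d = 1/p = 1/0.02430″ = 41.152 pc.
At distance d (pc), an angle of θ arcsec spans θ·d AU: s = 0.698 × 41.152 = 28.724 AU.
= 28.724 × 1.496 × 10⁸ km = 4.2971 × 10^9 km.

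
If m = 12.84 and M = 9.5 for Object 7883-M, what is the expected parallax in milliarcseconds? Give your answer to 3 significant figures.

m − M = 12.84 − 9.5 = 3.34.
d = 10^((m−M)/5 + 1) = 10^1.668 = 46.559 pc.
p = 1/d = 1/46.559 = 0.021478 arcsec = 21.478 mas.

21.5 mas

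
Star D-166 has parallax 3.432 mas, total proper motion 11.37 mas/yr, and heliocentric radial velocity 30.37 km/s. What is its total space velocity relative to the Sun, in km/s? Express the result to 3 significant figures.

34.2 km/s

d = 1/p = 1/0.003432″ = 291.38 pc.
μ = 11.37 mas/yr = 0.01137 ″/yr.
v_t = 4.740 μ d = 4.740 × 0.01137 × 291.38 = 15.704 km/s.
v = √(v_r² + v_t²) = √(30.37² + 15.704²) = √1168.95 = 34.19 km/s.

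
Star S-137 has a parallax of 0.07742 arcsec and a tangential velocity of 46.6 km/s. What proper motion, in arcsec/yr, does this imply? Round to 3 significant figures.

0.761 arcsec/yr

d = 1/p = 1/0.07742″ = 12.917 pc.
μ = v_t / (4.74 d) = 46.6 / (4.74 × 12.917) = 46.6 / 61.227 = 0.7611 ″/yr.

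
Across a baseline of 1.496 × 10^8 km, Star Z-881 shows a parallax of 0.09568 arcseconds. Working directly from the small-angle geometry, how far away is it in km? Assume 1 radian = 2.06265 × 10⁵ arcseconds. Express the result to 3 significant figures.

θ = 0.09568″ = 0.09568/206265 = 4.6387 × 10^-7 rad.
d = B/θ = (1.496 × 10^8) / (4.6387 × 10^-7) = 3.2250 × 10^14 km.

3.23 × 10^14 km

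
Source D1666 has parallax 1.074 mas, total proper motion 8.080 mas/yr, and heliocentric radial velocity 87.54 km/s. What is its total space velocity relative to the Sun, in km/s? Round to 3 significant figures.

94.5 km/s

d = 1/p = 1/0.001074″ = 931.1 pc.
μ = 8.080 mas/yr = 0.008080 ″/yr.
v_t = 4.740 μ d = 4.740 × 0.008080 × 931.1 = 35.66 km/s.
v = √(v_r² + v_t²) = √(87.54² + 35.66²) = √8934.89 = 94.525 km/s.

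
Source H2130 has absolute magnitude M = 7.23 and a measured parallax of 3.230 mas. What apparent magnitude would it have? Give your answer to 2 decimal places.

m = 14.68

d = 1/p = 1/0.003230″ = 309.6 pc.
m − M = 5 log₁₀ d − 5 = 5 log₁₀(309.6) − 5 = 12.4540 − 5 = 7.4540.
m = M + (m − M) = 7.23 + 7.4540 = 14.68.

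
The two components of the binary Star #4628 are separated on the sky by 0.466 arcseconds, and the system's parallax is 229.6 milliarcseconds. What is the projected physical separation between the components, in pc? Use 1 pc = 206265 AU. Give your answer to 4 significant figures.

9.840 × 10^-6 pc

d = 1/p = 1/0.2296″ = 4.3554 pc.
At distance d (pc), an angle of θ arcsec spans θ·d AU: s = 0.466 × 4.3554 = 2.0296 AU.
= 2.0296 / 206265 = 9.8398 × 10^-6 pc.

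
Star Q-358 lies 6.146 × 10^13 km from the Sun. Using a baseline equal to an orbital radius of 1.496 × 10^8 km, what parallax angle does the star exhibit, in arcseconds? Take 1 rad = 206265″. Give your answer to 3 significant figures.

θ ≈ B/d = (1.496 × 10^8) / (6.146 × 10^13) = 2.4341 × 10^-6 rad.
In arcseconds: 2.4341 × 10^-6 × 206265 = 0.50207″.

0.502 arcsec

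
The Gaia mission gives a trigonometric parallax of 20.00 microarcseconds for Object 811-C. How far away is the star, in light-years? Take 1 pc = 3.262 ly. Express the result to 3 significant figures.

163000 light years

p = 20.00 microarcseconds = 0.00002000 arcsec.
d = 1/p = 1/0.00002000 = 50000 pc.
In light-years: 50000 × 3.262 = 1.6310 × 10^5 ly.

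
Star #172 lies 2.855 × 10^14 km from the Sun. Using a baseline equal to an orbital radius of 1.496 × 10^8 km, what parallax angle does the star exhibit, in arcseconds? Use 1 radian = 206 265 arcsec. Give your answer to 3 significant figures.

0.108 arcsec

θ ≈ B/d = (1.496 × 10^8) / (2.855 × 10^14) = 5.2399 × 10^-7 rad.
In arcseconds: 5.2399 × 10^-7 × 206265 = 0.10808″.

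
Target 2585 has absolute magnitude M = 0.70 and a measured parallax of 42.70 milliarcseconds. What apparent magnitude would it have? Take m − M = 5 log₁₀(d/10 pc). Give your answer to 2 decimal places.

d = 1/p = 1/0.04270″ = 23.419 pc.
m − M = 5 log₁₀ d − 5 = 5 log₁₀(23.419) − 5 = 6.8478 − 5 = 1.8478.
m = M + (m − M) = 0.70 + 1.8478 = 2.55.

m = 2.55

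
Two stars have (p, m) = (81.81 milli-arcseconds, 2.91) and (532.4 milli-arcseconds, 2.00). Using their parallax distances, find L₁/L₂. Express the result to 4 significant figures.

L₁/L₂ = 18.32

d₁ = 1/p₁ = 1/0.08181″ = 12.223 pc; d₂ = 1/p₂ = 1/0.5324″ = 1.8783 pc.
M₁ = m₁ − 5 log₁₀ d₁ + 5 = 2.91 − 5.4359 + 5 = 2.4741.
M₂ = 2.00 − 1.3688 + 5 = 5.6312.
L₁/L₂ = 10^(0.4(M₂ − M₁)) = 10^(0.4 × 3.1571) = 10^1.26284 = 18.316.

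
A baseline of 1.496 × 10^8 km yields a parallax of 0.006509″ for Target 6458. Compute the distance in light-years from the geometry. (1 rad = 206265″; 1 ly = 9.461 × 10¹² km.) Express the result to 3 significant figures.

θ = 0.006509″ = 0.006509/206265 = 3.1556 × 10^-8 rad.
d = B/θ = (1.496 × 10^8) / (3.1556 × 10^-8) = 4.7408 × 10^15 km = (4.7408 × 10^15) / (9.461 × 10^12) ly = 501.09 ly.

501 ly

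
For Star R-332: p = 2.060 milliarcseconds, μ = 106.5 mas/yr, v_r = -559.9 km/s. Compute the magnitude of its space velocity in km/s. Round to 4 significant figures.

611.2 km/s

d = 1/p = 1/0.002060″ = 485.44 pc.
μ = 106.5 mas/yr = 0.1065 ″/yr.
v_t = 4.740 μ d = 4.740 × 0.1065 × 485.44 = 245.05 km/s.
v = √(v_r² + v_t²) = √((-559.9)² + 245.05²) = √373538 = 611.18 km/s.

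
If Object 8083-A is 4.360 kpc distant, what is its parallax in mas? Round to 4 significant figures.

d = 4.360 kpc = 4360 pc.
p = 1/d = 1/4360 = 0.00022936 arcsec.
= 0.00022936 × 1000 = 0.22936 mas.

0.2294 mas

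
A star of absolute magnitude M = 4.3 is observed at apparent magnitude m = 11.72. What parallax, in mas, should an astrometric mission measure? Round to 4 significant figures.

m − M = 11.72 − 4.3 = 7.42.
d = 10^((m−M)/5 + 1) = 10^2.484 = 304.79 pc.
p = 1/d = 1/304.79 = 0.0032809 arcsec = 3.2809 mas.

3.281 mas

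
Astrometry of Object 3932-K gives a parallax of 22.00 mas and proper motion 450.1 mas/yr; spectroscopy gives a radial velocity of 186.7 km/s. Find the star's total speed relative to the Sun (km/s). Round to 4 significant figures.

d = 1/p = 1/0.02200″ = 45.455 pc.
μ = 450.1 mas/yr = 0.4501 ″/yr.
v_t = 4.740 μ d = 4.740 × 0.4501 × 45.455 = 96.977 km/s.
v = √(v_r² + v_t²) = √(186.7² + 96.977²) = √44261.4 = 210.38 km/s.

210.4 km/s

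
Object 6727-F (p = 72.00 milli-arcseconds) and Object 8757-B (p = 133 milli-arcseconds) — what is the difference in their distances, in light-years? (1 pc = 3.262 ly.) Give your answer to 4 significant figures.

d_A = 1/0.07200″ = 13.889 pc; d_B = 1/0.1330″ = 7.5188 pc.
|d_B − d_A| = |7.5188 − 13.889| = 6.3702 pc = 6.3702 × 3.262 ly = 20.78 ly.

20.78 ly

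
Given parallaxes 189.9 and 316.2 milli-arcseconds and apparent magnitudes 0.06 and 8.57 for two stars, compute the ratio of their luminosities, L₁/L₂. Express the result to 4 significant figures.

d₁ = 1/p₁ = 1/0.1899″ = 5.2659 pc; d₂ = 1/p₂ = 1/0.3162″ = 3.1626 pc.
M₁ = m₁ − 5 log₁₀ d₁ + 5 = 0.06 − 3.6074 + 5 = 1.4526.
M₂ = 8.57 − 2.5002 + 5 = 11.0698.
L₁/L₂ = 10^(0.4(M₂ − M₁)) = 10^(0.4 × 9.6172) = 10^3.84688 = 7028.8.

L₁/L₂ = 7029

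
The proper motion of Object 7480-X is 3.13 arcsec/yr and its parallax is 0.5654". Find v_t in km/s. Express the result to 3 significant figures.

d = 1/p = 1/0.5654″ = 1.7687 pc.
v_t = 4.74 × μ × d = 4.74 × 3.13 × 1.7687 = 26.241 km/s.

26.2 km/s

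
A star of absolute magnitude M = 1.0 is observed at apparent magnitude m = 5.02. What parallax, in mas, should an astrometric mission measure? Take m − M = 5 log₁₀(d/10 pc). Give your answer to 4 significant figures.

m − M = 5.02 − 1.0 = 4.02.
d = 10^((m−M)/5 + 1) = 10^1.804 = 63.68 pc.
p = 1/d = 1/63.68 = 0.015704 arcsec = 15.704 mas.

15.70 mas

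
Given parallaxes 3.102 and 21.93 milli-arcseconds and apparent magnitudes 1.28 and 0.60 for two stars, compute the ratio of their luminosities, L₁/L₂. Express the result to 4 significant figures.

L₁/L₂ = 26.72

d₁ = 1/p₁ = 1/0.003102″ = 322.37 pc; d₂ = 1/p₂ = 1/0.02193″ = 45.6 pc.
M₁ = m₁ − 5 log₁₀ d₁ + 5 = 1.28 − 12.5418 + 5 = -6.2618.
M₂ = 0.60 − 8.2948 + 5 = -2.6948.
L₁/L₂ = 10^(0.4(M₂ − M₁)) = 10^(0.4 × 3.5670) = 10^1.42680 = 26.718.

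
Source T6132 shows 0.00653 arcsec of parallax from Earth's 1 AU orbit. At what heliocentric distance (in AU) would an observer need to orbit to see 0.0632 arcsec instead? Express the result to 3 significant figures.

Parallax scales linearly with baseline: p ∝ B, so B = p_target / p_Earth × 1 AU.
B = 0.0632 / 0.00653 = 9.6784 AU.

9.68 AU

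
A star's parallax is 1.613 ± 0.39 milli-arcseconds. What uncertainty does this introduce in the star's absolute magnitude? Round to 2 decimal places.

M = m − 5 log₁₀ d + 5 = m + 5 log₁₀ p + 5, so ∂M/∂p = 5/(p ln 10).
σ_M = (5/ln 10) · (σ_p/p) = 2.1715 × 0.39/1.613 = 2.1715 × 0.24179 = 0.52505.

σ_M = 0.53 mag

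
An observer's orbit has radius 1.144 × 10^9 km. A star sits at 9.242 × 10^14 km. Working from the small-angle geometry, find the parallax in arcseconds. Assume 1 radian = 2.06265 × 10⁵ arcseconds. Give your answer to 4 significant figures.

0.2553 arcsec

θ ≈ B/d = (1.144 × 10^9) / (9.242 × 10^14) = 1.2378 × 10^-6 rad.
In arcseconds: 1.2378 × 10^-6 × 206265 = 0.25531″.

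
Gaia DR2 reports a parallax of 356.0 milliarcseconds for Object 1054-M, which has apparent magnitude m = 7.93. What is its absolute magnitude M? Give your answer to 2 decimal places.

M = 10.69

d = 1/p = 1/0.3560″ = 2.809 pc.
m − M = 5 log₁₀(2.809) − 5 = 2.2428 − 5 = -2.7572.
M = m − (m − M) = 7.93 − (-2.7572) = 10.69.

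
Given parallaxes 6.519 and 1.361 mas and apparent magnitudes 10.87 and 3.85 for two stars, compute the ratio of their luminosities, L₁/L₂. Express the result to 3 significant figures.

d₁ = 1/p₁ = 1/0.006519″ = 153.4 pc; d₂ = 1/p₂ = 1/0.001361″ = 734.75 pc.
M₁ = m₁ − 5 log₁₀ d₁ + 5 = 10.87 − 10.9291 + 5 = 4.9409.
M₂ = 3.85 − 14.3307 + 5 = -5.4807.
L₁/L₂ = 10^(0.4(M₂ − M₁)) = 10^(0.4 × (-10.4216)) = 10^(-4.16864) = 0.00006782.

L₁/L₂ = 6.78 × 10^-5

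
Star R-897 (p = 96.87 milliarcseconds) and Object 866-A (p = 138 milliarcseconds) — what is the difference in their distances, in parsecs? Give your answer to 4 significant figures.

3.077 pc

d_A = 1/0.09687″ = 10.323 pc; d_B = 1/0.1380″ = 7.2464 pc.
|d_B − d_A| = |7.2464 − 10.323| = 3.0766 pc.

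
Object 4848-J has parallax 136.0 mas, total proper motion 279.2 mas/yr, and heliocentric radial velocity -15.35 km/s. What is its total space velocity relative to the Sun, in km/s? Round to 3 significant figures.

18.2 km/s

d = 1/p = 1/0.1360″ = 7.3529 pc.
μ = 279.2 mas/yr = 0.2792 ″/yr.
v_t = 4.740 μ d = 4.740 × 0.2792 × 7.3529 = 9.7309 km/s.
v = √(v_r² + v_t²) = √((-15.35)² + 9.7309²) = √330.313 = 18.175 km/s.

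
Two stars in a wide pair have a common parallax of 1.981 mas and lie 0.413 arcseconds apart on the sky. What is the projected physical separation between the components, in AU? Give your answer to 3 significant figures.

d = 1/p = 1/0.001981″ = 504.8 pc.
At distance d (pc), an angle of θ arcsec spans θ·d AU: s = 0.413 × 504.8 = 208.48 AU.

208 AU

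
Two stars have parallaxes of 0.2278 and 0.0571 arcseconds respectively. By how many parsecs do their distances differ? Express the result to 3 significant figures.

d_A = 1/0.2278″ = 4.3898 pc; d_B = 1/0.05710″ = 17.513 pc.
|d_B − d_A| = |17.513 − 4.3898| = 13.123 pc.

13.1 pc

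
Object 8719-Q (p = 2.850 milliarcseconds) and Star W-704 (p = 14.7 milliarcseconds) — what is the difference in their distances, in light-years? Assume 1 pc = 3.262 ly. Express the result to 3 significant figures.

923 ly

d_A = 1/0.002850″ = 350.88 pc; d_B = 1/0.01470″ = 68.027 pc.
|d_B − d_A| = |68.027 − 350.88| = 282.85 pc = 282.85 × 3.262 ly = 922.66 ly.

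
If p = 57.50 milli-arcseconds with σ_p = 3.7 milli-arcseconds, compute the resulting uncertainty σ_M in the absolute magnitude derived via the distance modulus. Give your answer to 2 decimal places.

M = m − 5 log₁₀ d + 5 = m + 5 log₁₀ p + 5, so ∂M/∂p = 5/(p ln 10).
σ_M = (5/ln 10) · (σ_p/p) = 2.1715 × 3.7/57.50 = 2.1715 × 0.064348 = 0.13973.

σ_M = 0.14 mag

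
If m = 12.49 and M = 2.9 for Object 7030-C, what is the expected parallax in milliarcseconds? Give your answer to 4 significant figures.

1.208 mas

m − M = 12.49 − 2.9 = 9.59.
d = 10^((m−M)/5 + 1) = 10^2.918 = 827.94 pc.
p = 1/d = 1/827.94 = 0.0012078 arcsec = 1.2078 mas.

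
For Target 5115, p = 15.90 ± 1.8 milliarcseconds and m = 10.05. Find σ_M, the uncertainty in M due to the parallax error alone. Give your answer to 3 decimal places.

σ_M = 0.246 mag

M = m − 5 log₁₀ d + 5 = m + 5 log₁₀ p + 5, so ∂M/∂p = 5/(p ln 10).
σ_M = (5/ln 10) · (σ_p/p) = 2.1715 × 1.8/15.90 = 2.1715 × 0.11321 = 0.24584.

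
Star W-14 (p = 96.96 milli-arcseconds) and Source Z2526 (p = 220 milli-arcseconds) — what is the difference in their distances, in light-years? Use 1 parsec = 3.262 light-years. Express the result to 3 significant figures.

d_A = 1/0.09696″ = 10.314 pc; d_B = 1/0.2200″ = 4.5455 pc.
|d_B − d_A| = |4.5455 − 10.314| = 5.7685 pc = 5.7685 × 3.262 ly = 18.817 ly.

18.8 ly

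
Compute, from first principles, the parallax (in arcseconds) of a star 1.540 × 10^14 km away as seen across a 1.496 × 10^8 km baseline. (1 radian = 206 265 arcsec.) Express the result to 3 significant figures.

0.200 arcsec

θ ≈ B/d = (1.496 × 10^8) / (1.540 × 10^14) = 9.7143 × 10^-7 rad.
In arcseconds: 9.7143 × 10^-7 × 206265 = 0.20037″.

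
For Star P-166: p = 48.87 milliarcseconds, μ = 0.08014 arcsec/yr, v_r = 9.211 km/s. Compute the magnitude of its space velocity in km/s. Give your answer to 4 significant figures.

12.05 km/s

d = 1/p = 1/0.04887″ = 20.462 pc.
v_t = 4.740 μ d = 4.740 × 0.08014 × 20.462 = 7.7728 km/s.
v = √(v_r² + v_t²) = √(9.211² + 7.7728²) = √145.259 = 12.052 km/s.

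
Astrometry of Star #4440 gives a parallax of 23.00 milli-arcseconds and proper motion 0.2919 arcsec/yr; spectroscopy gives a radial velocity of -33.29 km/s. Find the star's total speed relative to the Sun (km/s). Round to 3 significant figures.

d = 1/p = 1/0.02300″ = 43.478 pc.
v_t = 4.740 μ d = 4.740 × 0.2919 × 43.478 = 60.156 km/s.
v = √(v_r² + v_t²) = √((-33.29)² + 60.156²) = √4726.97 = 68.753 km/s.

68.8 km/s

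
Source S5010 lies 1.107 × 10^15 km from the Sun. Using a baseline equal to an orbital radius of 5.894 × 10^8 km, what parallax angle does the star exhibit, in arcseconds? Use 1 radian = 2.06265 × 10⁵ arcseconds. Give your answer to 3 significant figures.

0.110 arcsec

θ ≈ B/d = (5.894 × 10^8) / (1.107 × 10^15) = 5.3243 × 10^-7 rad.
In arcseconds: 5.3243 × 10^-7 × 206265 = 0.10982″.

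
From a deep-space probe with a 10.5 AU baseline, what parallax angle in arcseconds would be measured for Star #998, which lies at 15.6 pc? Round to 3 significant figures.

p (arcsec) = B (AU) / d (pc).
p = 10.5 / 15.6 = 0.67308 arcsec.

0.673 arcsec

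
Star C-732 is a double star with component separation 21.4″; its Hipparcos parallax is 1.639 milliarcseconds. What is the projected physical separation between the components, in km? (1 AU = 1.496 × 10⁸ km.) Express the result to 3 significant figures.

d = 1/p = 1/0.001639″ = 610.13 pc.
At distance d (pc), an angle of θ arcsec spans θ·d AU: s = 21.4 × 610.13 = 13057 AU.
= 13057 × 1.496 × 10⁸ km = 1.9533 × 10^12 km.

1.95 × 10^12 km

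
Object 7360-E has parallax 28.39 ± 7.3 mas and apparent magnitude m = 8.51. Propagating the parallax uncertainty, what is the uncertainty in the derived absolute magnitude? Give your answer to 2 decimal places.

σ_M = 0.56 mag

M = m − 5 log₁₀ d + 5 = m + 5 log₁₀ p + 5, so ∂M/∂p = 5/(p ln 10).
σ_M = (5/ln 10) · (σ_p/p) = 2.1715 × 7.3/28.39 = 2.1715 × 0.25713 = 0.55836.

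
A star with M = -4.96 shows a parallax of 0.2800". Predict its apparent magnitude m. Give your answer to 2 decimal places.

d = 1/p = 1/0.2800″ = 3.5714 pc.
m − M = 5 log₁₀ d − 5 = 5 log₁₀(3.5714) − 5 = 2.7642 − 5 = -2.2358.
m = M + (m − M) = -4.96 + (-2.2358) = -7.20.

m = -7.20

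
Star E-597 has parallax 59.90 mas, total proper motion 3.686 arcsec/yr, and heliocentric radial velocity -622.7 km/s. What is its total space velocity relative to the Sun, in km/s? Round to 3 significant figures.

d = 1/p = 1/0.05990″ = 16.694 pc.
v_t = 4.740 μ d = 4.740 × 3.686 × 16.694 = 291.67 km/s.
v = √(v_r² + v_t²) = √((-622.7)² + 291.67²) = √472827 = 687.62 km/s.

688 km/s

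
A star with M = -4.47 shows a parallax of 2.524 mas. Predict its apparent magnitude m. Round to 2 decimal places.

d = 1/p = 1/0.002524″ = 396.2 pc.
m − M = 5 log₁₀ d − 5 = 5 log₁₀(396.2) − 5 = 12.9896 − 5 = 7.9896.
m = M + (m − M) = -4.47 + 7.9896 = 3.52.

m = 3.52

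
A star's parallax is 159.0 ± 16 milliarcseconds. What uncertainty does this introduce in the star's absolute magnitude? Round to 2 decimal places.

σ_M = 0.22 mag

M = m − 5 log₁₀ d + 5 = m + 5 log₁₀ p + 5, so ∂M/∂p = 5/(p ln 10).
σ_M = (5/ln 10) · (σ_p/p) = 2.1715 × 16/159.0 = 2.1715 × 0.10063 = 0.21852.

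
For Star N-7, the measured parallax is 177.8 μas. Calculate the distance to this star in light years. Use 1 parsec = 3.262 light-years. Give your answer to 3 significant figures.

18300 light years

p = 177.8 μas = 0.0001778 arcsec.
d = 1/p = 1/0.0001778 = 5624.3 pc.
In light-years: 5624.3 × 3.262 = 18346 ly.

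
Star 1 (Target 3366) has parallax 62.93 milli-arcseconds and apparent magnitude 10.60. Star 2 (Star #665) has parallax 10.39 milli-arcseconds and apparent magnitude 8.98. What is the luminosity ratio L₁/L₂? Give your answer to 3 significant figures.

L₁/L₂ = 0.00613

d₁ = 1/p₁ = 1/0.06293″ = 15.891 pc; d₂ = 1/p₂ = 1/0.01039″ = 96.246 pc.
M₁ = m₁ − 5 log₁₀ d₁ + 5 = 10.60 − 6.0058 + 5 = 9.5942.
M₂ = 8.98 − 9.9169 + 5 = 4.0631.
L₁/L₂ = 10^(0.4(M₂ − M₁)) = 10^(0.4 × (-5.5311)) = 10^(-2.21244) = 0.0061314.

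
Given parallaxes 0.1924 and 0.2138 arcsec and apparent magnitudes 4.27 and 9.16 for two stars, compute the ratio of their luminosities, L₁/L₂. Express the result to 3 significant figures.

d₁ = 1/p₁ = 1/0.1924″ = 5.1975 pc; d₂ = 1/p₂ = 1/0.2138″ = 4.6773 pc.
M₁ = m₁ − 5 log₁₀ d₁ + 5 = 4.27 − 3.5790 + 5 = 5.6910.
M₂ = 9.16 − 3.3500 + 5 = 10.8100.
L₁/L₂ = 10^(0.4(M₂ − M₁)) = 10^(0.4 × 5.1190) = 10^2.04760 = 111.58.

L₁/L₂ = 112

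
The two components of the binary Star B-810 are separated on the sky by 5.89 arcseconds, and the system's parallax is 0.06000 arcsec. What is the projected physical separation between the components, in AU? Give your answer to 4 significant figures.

98.17 AU

d = 1/p = 1/0.06000″ = 16.667 pc.
At distance d (pc), an angle of θ arcsec spans θ·d AU: s = 5.89 × 16.667 = 98.169 AU.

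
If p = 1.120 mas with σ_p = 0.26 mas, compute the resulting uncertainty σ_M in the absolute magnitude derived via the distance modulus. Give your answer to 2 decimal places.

M = m − 5 log₁₀ d + 5 = m + 5 log₁₀ p + 5, so ∂M/∂p = 5/(p ln 10).
σ_M = (5/ln 10) · (σ_p/p) = 2.1715 × 0.26/1.120 = 2.1715 × 0.23214 = 0.50409.

σ_M = 0.50 mag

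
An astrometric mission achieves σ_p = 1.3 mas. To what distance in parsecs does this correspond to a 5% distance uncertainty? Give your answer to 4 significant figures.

σ_d/d = σ_p/p, so the condition is σ_p/p ≤ 0.05, i.e. p ≥ σ_p/0.05.
p_min = 1.3/0.05 = 26 mas = 0.026 arcsec.
d_max = 1/p_min = 1/0.026 = 38.462 pc.

38.46 pc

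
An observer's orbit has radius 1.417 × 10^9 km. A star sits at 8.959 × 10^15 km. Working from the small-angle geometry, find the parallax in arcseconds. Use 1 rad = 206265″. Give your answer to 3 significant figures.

0.0326 arcsec

θ ≈ B/d = (1.417 × 10^9) / (8.959 × 10^15) = 1.5816 × 10^-7 rad.
In arcseconds: 1.5816 × 10^-7 × 206265 = 0.032623″.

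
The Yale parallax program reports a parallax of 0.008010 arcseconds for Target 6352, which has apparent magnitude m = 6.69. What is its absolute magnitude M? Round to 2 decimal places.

d = 1/p = 1/0.008010″ = 124.84 pc.
m − M = 5 log₁₀(124.84) − 5 = 10.4818 − 5 = 5.4818.
M = m − (m − M) = 6.69 − 5.4818 = 1.21.

M = 1.21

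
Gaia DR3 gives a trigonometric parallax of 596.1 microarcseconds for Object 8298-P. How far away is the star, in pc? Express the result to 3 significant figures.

1680 pc

p = 596.1 microarcseconds = 0.0005961 arcsec.
d = 1/p = 1/0.0005961 = 1677.6 pc.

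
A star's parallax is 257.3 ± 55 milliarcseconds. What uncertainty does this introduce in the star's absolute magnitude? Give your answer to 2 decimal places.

σ_M = 0.46 mag

M = m − 5 log₁₀ d + 5 = m + 5 log₁₀ p + 5, so ∂M/∂p = 5/(p ln 10).
σ_M = (5/ln 10) · (σ_p/p) = 2.1715 × 55/257.3 = 2.1715 × 0.21376 = 0.46418.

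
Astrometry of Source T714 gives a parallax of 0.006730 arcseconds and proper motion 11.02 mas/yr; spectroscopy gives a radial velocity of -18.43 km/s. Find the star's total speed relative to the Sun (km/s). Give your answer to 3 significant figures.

d = 1/p = 1/0.006730″ = 148.59 pc.
μ = 11.02 mas/yr = 0.01102 ″/yr.
v_t = 4.740 μ d = 4.740 × 0.01102 × 148.59 = 7.7616 km/s.
v = √(v_r² + v_t²) = √((-18.43)² + 7.7616²) = √399.907 = 19.998 km/s.

20.0 km/s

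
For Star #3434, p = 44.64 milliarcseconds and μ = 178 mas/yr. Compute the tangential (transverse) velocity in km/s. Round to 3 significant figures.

d = 1/p = 1/0.04464″ = 22.401 pc.
μ = 178 mas/yr = 0.178 ″/yr.
v_t = 4.74 × μ × d = 4.74 × 0.178 × 22.401 = 18.9 km/s.

18.9 km/s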